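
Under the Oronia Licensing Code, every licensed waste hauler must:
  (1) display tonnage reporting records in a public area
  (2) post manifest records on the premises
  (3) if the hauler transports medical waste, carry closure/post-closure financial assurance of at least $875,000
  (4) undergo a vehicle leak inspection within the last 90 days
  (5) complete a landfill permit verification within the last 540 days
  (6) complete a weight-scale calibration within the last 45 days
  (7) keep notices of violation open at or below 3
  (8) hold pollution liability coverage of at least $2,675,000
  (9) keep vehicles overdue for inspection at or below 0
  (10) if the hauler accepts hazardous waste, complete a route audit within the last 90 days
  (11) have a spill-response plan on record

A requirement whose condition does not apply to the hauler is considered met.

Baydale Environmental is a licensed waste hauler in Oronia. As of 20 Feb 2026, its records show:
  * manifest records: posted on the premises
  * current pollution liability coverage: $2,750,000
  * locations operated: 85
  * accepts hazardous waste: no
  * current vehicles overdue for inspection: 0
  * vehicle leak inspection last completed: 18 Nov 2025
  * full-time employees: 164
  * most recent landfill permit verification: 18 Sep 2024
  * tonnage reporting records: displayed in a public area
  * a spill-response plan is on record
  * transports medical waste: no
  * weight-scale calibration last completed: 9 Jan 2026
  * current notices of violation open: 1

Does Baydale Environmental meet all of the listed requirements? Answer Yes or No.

No

1. tonnage reporting records present → met
2. manifest records present → met
3. condition 'transports medical waste' does not hold → requirement n/a → met
4. vehicle leak inspection 94 days ago vs limit 90 → not met
5. landfill permit verification 520 days ago vs limit 540 → met
6. weight-scale calibration 42 days ago vs limit 45 → met
7. notices of violation open 1 ≤ 3 → met
8. pollution liability coverage $2,750,000 ≥ $2,675,000 → met
9. vehicles overdue for inspection 0 ≤ 0 → met
10. condition 'accepts hazardous waste' does not hold → requirement n/a → met
11. spill-response plan present → met
Not met: 4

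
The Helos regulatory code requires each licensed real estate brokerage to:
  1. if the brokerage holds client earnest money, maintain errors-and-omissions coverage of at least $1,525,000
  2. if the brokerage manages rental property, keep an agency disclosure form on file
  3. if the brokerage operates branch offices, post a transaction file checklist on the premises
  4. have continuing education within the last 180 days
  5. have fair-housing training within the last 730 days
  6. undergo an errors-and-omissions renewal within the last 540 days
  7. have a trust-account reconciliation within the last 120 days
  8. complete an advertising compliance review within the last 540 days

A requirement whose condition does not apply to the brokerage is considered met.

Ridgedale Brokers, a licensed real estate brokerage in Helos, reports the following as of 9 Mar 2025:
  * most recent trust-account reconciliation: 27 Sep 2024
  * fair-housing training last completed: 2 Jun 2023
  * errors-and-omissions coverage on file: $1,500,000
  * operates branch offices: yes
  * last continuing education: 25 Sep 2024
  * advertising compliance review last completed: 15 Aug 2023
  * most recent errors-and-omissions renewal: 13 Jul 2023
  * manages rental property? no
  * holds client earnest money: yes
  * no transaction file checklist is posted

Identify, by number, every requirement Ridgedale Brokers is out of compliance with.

1, 3, 6, 7, 8

1. condition 'holds client earnest money' holds; errors-and-omissions coverage $1,500,000 < $1,525,000 → not met
2. condition 'manages rental property' does not hold → requirement n/a → met
3. condition 'operates branch offices' holds; transaction file checklist absent → not met
4. continuing education 165 days ago vs limit 180 → met
5. fair-housing training 646 days ago vs limit 730 → met
6. errors-and-omissions renewal 605 days ago vs limit 540 → not met
7. trust-account reconciliation 163 days ago vs limit 120 → not met
8. advertising compliance review 572 days ago vs limit 540 → not met
Not met: 1, 3, 6, 7, 8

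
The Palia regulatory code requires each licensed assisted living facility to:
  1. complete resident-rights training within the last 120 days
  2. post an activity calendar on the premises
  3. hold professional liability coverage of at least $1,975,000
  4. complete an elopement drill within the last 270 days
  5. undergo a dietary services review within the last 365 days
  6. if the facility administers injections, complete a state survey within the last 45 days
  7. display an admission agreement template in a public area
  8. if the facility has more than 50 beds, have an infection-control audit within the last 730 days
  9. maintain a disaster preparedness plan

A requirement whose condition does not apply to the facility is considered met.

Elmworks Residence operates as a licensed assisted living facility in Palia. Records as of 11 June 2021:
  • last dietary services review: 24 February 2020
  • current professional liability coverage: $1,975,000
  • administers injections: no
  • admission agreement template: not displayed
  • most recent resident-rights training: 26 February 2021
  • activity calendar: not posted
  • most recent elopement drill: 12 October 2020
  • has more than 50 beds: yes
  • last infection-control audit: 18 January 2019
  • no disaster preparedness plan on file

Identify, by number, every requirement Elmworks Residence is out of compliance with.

2, 5, 7, 8, 9

1. resident-rights training 105 days ago vs limit 120 → met
2. activity calendar absent → not met
3. professional liability coverage $1,975,000 ≥ $1,975,000 → met
4. elopement drill 242 days ago vs limit 270 → met
5. dietary services review 473 days ago vs limit 365 → not met
6. condition 'administers injections' does not hold → requirement n/a → met
7. admission agreement template absent → not met
8. condition 'has more than 50 beds' holds; infection-control audit 875 days ago vs limit 730 → not met
9. disaster preparedness plan absent → not met
Not met: 2, 5, 7, 8, 9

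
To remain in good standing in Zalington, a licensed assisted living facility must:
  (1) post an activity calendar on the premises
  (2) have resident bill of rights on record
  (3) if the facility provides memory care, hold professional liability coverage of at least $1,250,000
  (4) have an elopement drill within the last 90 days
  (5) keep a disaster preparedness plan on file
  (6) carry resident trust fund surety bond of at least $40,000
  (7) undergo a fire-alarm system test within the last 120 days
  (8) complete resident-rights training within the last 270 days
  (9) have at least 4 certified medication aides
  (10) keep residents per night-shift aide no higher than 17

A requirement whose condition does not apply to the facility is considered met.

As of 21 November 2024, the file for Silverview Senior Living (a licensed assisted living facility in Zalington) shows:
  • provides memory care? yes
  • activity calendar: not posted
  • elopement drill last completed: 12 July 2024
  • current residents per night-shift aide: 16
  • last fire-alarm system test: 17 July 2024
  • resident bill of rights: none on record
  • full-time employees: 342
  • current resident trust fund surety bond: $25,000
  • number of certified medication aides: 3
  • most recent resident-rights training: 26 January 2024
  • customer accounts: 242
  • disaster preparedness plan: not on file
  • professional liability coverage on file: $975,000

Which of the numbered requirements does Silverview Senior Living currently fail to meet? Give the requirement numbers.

1. activity calendar absent → not met
2. resident bill of rights absent → not met
3. condition 'provides memory care' holds; professional liability coverage $975,000 < $1,250,000 → not met
4. elopement drill 132 days ago vs limit 90 → not met
5. disaster preparedness plan absent → not met
6. resident trust fund surety bond $25,000 < $40,000 → not met
7. fire-alarm system test 127 days ago vs limit 120 → not met
8. resident-rights training 300 days ago vs limit 270 → not met
9. certified medication aides 3 < 4 → not met
10. residents per night-shift aide 16 ≤ 17 → met
Not met: 1, 2, 3, 4, 5, 6, 7, 8, 9

1, 2, 3, 4, 5, 6, 7, 8, 9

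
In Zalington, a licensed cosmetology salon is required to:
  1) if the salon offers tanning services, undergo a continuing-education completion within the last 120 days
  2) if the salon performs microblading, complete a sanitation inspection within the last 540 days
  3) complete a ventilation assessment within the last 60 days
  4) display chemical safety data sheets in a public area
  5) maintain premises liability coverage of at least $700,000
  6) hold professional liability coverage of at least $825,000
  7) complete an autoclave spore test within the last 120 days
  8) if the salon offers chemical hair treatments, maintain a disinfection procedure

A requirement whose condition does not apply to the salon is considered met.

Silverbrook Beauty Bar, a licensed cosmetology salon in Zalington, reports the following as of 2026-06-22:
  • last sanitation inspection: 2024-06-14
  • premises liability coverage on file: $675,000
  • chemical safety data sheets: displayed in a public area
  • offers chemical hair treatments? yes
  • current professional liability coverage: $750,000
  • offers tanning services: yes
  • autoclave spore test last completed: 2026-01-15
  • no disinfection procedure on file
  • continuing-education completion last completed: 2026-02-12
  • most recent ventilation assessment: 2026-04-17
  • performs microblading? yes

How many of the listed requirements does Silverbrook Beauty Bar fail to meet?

7

1. condition 'offers tanning services' holds; continuing-education completion 130 days ago vs limit 120 → not met
2. condition 'performs microblading' holds; sanitation inspection 738 days ago vs limit 540 → not met
3. ventilation assessment 66 days ago vs limit 60 → not met
4. chemical safety data sheets present → met
5. premises liability coverage $675,000 < $700,000 → not met
6. professional liability coverage $750,000 < $825,000 → not met
7. autoclave spore test 158 days ago vs limit 120 → not met
8. condition 'offers chemical hair treatments' holds; disinfection procedure absent → not met
Not met: 7 of 8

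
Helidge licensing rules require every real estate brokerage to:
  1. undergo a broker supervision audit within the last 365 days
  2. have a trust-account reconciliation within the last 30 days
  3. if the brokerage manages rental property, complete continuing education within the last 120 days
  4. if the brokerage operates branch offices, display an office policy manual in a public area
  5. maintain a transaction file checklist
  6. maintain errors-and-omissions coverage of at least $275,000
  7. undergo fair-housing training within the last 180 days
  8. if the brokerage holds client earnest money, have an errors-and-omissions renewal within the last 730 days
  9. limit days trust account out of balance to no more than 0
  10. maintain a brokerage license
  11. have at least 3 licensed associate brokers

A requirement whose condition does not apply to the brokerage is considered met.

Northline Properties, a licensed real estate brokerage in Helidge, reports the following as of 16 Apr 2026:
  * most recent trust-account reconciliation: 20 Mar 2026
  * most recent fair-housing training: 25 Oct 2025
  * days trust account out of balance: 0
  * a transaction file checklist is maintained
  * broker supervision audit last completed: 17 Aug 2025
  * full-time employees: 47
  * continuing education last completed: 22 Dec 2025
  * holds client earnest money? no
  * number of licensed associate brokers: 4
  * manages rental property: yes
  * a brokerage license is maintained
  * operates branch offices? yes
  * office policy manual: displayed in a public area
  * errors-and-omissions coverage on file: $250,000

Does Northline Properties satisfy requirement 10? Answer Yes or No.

Yes

10. brokerage license present → met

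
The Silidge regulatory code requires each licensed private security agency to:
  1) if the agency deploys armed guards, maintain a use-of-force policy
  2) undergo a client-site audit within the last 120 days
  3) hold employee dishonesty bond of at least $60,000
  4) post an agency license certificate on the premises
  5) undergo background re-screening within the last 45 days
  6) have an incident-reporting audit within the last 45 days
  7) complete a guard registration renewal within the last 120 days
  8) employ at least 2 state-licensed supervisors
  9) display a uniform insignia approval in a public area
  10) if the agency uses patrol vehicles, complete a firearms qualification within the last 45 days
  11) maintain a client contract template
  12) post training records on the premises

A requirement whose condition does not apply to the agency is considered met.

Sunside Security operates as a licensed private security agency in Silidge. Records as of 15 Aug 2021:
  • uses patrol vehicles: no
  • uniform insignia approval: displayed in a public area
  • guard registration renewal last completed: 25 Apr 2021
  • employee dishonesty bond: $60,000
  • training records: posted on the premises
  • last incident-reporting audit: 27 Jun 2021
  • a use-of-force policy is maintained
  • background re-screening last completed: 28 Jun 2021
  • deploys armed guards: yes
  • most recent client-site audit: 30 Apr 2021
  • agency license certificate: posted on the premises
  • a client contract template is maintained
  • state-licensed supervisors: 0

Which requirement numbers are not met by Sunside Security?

5, 6, 8

1. condition 'deploys armed guards' holds; use-of-force policy present → met
2. client-site audit 107 days ago vs limit 120 → met
3. employee dishonesty bond $60,000 ≥ $60,000 → met
4. agency license certificate present → met
5. background re-screening 48 days ago vs limit 45 → not met
6. incident-reporting audit 49 days ago vs limit 45 → not met
7. guard registration renewal 112 days ago vs limit 120 → met
8. state-licensed supervisors 0 < 2 → not met
9. uniform insignia approval present → met
10. condition 'uses patrol vehicles' does not hold → requirement n/a → met
11. client contract template present → met
12. training records present → met
Not met: 5, 6, 8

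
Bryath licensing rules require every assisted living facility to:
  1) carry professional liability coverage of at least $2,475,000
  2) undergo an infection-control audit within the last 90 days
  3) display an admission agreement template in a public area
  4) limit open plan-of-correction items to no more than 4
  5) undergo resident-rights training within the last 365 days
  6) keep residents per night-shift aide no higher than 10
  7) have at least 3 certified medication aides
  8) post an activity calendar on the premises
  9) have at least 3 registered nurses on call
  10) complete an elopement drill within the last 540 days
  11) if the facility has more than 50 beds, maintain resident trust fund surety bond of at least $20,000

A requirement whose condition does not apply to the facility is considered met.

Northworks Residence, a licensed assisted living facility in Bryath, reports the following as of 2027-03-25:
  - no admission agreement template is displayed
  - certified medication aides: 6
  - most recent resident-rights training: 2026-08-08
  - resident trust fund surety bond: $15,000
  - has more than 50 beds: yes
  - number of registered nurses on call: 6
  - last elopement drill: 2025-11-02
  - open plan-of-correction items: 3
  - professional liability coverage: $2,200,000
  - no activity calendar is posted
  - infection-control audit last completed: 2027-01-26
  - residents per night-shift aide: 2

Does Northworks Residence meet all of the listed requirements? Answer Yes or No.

1. professional liability coverage $2,200,000 < $2,475,000 → not met
2. infection-control audit 58 days ago vs limit 90 → met
3. admission agreement template absent → not met
4. open plan-of-correction items 3 ≤ 4 → met
5. resident-rights training 229 days ago vs limit 365 → met
6. residents per night-shift aide 2 ≤ 10 → met
7. certified medication aides 6 ≥ 3 → met
8. activity calendar absent → not met
9. registered nurses on call 6 ≥ 3 → met
10. elopement drill 508 days ago vs limit 540 → met
11. condition 'has more than 50 beds' holds; resident trust fund surety bond $15,000 < $20,000 → not met
Not met: 1, 3, 8, 11

No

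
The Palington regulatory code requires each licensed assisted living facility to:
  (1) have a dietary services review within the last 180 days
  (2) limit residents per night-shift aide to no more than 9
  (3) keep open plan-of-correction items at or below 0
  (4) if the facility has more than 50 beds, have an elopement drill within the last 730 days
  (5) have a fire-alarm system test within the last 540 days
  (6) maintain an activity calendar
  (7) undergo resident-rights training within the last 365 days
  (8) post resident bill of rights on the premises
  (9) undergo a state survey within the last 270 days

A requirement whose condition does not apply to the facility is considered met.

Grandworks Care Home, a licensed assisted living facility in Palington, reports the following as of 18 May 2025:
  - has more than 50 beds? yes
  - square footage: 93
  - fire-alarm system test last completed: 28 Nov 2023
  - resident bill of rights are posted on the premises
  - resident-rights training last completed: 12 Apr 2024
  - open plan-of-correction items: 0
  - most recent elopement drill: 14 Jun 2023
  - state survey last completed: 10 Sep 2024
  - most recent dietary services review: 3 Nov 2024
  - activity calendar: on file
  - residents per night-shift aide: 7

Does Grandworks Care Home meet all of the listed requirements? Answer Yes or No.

1. dietary services review 196 days ago vs limit 180 → not met
2. residents per night-shift aide 7 ≤ 9 → met
3. open plan-of-correction items 0 ≤ 0 → met
4. condition 'has more than 50 beds' holds; elopement drill 704 days ago vs limit 730 → met
5. fire-alarm system test 537 days ago vs limit 540 → met
6. activity calendar present → met
7. resident-rights training 401 days ago vs limit 365 → not met
8. resident bill of rights present → met
9. state survey 250 days ago vs limit 270 → met
Not met: 1, 7

No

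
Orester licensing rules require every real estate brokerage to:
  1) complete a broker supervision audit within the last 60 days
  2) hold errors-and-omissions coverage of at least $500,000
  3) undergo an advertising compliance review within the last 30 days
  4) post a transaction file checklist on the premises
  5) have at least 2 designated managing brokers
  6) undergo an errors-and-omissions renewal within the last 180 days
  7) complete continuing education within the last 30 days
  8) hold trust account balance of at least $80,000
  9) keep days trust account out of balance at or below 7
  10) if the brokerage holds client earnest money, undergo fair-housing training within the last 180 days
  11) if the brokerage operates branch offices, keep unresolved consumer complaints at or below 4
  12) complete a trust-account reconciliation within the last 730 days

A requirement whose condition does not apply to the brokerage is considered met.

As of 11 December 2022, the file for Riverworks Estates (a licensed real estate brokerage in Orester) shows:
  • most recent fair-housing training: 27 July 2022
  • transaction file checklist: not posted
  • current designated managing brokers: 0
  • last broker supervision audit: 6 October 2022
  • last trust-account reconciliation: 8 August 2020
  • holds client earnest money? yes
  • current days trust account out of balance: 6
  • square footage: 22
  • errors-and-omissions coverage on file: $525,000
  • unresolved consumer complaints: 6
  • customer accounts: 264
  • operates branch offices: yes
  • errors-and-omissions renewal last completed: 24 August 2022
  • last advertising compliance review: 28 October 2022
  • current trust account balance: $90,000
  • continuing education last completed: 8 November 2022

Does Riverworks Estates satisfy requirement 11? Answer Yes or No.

11. condition 'operates branch offices' holds; unresolved consumer complaints 6 > 4 → not met

No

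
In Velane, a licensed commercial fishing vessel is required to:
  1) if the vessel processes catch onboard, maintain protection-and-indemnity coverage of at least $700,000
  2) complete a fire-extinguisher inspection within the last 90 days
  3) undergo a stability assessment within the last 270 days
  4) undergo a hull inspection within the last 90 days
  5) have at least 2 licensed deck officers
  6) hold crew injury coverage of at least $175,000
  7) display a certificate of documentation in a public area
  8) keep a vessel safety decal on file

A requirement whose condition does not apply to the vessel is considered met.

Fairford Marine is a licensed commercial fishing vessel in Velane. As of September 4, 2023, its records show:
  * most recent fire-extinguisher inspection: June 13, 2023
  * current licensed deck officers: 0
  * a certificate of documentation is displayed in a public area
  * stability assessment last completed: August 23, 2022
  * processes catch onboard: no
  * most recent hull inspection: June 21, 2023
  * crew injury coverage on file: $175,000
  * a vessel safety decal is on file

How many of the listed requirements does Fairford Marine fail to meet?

1. condition 'processes catch onboard' does not hold → requirement n/a → met
2. fire-extinguisher inspection 83 days ago vs limit 90 → met
3. stability assessment 377 days ago vs limit 270 → not met
4. hull inspection 75 days ago vs limit 90 → met
5. licensed deck officers 0 < 2 → not met
6. crew injury coverage $175,000 ≥ $175,000 → met
7. certificate of documentation present → met
8. vessel safety decal present → met
Not met: 2 of 8

2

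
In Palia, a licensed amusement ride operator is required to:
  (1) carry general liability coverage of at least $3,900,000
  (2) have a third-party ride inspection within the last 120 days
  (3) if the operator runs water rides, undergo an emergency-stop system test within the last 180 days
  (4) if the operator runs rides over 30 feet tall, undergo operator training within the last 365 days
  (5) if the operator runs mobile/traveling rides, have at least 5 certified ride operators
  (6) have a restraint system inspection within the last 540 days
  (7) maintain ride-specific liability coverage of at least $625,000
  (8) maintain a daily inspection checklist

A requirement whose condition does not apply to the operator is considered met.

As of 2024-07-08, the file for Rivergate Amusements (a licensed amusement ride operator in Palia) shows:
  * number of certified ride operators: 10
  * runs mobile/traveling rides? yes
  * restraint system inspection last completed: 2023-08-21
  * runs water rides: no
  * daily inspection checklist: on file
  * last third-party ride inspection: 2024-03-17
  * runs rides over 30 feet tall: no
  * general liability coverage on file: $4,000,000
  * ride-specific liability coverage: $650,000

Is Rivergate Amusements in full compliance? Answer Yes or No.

1. general liability coverage $4,000,000 ≥ $3,900,000 → met
2. third-party ride inspection 113 days ago vs limit 120 → met
3. condition 'runs water rides' does not hold → requirement n/a → met
4. condition 'runs rides over 30 feet tall' does not hold → requirement n/a → met
5. condition 'runs mobile/traveling rides' holds; certified ride operators 10 ≥ 5 → met
6. restraint system inspection 322 days ago vs limit 540 → met
7. ride-specific liability coverage $650,000 ≥ $625,000 → met
8. daily inspection checklist present → met
All met.

Yes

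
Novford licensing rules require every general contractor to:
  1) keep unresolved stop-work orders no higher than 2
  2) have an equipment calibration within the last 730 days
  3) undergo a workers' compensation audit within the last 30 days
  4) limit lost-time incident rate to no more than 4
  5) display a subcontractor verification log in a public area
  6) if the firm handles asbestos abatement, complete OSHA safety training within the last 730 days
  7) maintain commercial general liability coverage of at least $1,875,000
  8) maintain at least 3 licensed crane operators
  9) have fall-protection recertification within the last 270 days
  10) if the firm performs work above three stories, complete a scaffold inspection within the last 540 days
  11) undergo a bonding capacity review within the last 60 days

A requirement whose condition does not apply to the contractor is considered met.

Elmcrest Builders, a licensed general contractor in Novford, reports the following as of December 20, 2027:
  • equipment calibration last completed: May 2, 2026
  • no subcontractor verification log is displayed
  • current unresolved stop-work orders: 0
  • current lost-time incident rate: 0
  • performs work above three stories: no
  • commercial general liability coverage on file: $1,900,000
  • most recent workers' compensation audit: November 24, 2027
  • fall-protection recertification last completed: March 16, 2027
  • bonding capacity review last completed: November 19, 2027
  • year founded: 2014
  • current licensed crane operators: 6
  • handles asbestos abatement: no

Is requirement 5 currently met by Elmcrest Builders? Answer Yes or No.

No

5. subcontractor verification log absent → not met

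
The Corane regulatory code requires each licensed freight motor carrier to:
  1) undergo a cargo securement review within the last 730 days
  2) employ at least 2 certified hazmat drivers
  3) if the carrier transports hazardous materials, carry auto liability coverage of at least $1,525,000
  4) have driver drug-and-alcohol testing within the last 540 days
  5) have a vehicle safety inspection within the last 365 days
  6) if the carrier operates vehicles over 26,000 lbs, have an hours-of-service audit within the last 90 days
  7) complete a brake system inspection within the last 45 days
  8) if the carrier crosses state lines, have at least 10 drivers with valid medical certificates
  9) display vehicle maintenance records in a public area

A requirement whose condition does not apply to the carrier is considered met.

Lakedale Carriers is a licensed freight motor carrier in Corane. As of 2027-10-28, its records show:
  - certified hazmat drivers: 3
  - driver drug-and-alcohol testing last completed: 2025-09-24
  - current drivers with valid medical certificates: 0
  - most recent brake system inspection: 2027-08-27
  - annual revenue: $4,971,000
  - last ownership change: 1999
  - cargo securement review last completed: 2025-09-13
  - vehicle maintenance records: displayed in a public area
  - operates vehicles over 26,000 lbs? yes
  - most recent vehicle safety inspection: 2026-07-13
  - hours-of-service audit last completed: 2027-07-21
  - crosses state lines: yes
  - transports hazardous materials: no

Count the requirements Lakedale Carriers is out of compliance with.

6

1. cargo securement review 775 days ago vs limit 730 → not met
2. certified hazmat drivers 3 ≥ 2 → met
3. condition 'transports hazardous materials' does not hold → requirement n/a → met
4. driver drug-and-alcohol testing 764 days ago vs limit 540 → not met
5. vehicle safety inspection 472 days ago vs limit 365 → not met
6. condition 'operates vehicles over 26,000 lbs' holds; hours-of-service audit 99 days ago vs limit 90 → not met
7. brake system inspection 62 days ago vs limit 45 → not met
8. condition 'crosses state lines' holds; drivers with valid medical certificates 0 < 10 → not met
9. vehicle maintenance records present → met
Not met: 6 of 9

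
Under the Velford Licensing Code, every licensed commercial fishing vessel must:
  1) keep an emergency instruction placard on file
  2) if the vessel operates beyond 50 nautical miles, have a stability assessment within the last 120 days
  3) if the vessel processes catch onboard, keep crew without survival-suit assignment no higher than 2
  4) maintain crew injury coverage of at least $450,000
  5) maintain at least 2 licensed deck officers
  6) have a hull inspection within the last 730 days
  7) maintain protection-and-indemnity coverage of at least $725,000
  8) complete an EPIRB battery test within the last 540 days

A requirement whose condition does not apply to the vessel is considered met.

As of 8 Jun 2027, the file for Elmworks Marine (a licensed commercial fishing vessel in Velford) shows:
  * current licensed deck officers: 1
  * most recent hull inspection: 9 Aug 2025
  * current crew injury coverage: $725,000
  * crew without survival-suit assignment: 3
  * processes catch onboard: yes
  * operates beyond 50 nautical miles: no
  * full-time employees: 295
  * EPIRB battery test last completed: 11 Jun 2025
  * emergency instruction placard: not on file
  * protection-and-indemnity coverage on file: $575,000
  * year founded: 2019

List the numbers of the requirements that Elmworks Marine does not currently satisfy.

1, 3, 5, 7, 8

1. emergency instruction placard absent → not met
2. condition 'operates beyond 50 nautical miles' does not hold → requirement n/a → met
3. condition 'processes catch onboard' holds; crew without survival-suit assignment 3 > 2 → not met
4. crew injury coverage $725,000 ≥ $450,000 → met
5. licensed deck officers 1 < 2 → not met
6. hull inspection 668 days ago vs limit 730 → met
7. protection-and-indemnity coverage $575,000 < $725,000 → not met
8. EPIRB battery test 727 days ago vs limit 540 → not met
Not met: 1, 3, 5, 7, 8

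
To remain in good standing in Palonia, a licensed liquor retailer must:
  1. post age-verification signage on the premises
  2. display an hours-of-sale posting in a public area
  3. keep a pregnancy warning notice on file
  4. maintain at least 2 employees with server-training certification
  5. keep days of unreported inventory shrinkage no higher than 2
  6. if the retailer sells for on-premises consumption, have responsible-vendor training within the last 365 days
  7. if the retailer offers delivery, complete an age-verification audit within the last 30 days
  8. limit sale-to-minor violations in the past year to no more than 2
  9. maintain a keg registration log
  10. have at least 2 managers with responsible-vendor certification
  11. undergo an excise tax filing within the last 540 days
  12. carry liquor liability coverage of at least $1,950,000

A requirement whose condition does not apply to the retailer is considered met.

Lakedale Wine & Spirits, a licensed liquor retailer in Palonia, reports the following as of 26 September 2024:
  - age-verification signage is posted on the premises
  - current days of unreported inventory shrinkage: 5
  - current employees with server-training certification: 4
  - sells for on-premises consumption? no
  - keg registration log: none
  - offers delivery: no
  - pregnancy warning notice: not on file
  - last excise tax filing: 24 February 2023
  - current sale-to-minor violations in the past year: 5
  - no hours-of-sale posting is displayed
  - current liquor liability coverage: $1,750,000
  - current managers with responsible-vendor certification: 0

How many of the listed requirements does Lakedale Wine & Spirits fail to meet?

8

1. age-verification signage present → met
2. hours-of-sale posting absent → not met
3. pregnancy warning notice absent → not met
4. employees with server-training certification 4 ≥ 2 → met
5. days of unreported inventory shrinkage 5 > 2 → not met
6. condition 'sells for on-premises consumption' does not hold → requirement n/a → met
7. condition 'offers delivery' does not hold → requirement n/a → met
8. sale-to-minor violations in the past year 5 > 2 → not met
9. keg registration log absent → not met
10. managers with responsible-vendor certification 0 < 2 → not met
11. excise tax filing 580 days ago vs limit 540 → not met
12. liquor liability coverage $1,750,000 < $1,950,000 → not met
Not met: 8 of 12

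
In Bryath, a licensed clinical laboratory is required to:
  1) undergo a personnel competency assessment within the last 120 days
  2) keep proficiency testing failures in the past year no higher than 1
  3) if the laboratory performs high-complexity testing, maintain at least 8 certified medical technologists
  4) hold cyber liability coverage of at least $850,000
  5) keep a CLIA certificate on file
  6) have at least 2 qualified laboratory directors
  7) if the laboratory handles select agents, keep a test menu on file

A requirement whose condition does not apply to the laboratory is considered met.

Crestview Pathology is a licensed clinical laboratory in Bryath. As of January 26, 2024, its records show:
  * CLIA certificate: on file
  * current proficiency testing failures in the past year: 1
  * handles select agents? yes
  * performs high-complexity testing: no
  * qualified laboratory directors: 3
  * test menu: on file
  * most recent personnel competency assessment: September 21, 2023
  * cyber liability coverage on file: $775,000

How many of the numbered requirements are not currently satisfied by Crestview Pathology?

2

1. personnel competency assessment 127 days ago vs limit 120 → not met
2. proficiency testing failures in the past year 1 ≤ 1 → met
3. condition 'performs high-complexity testing' does not hold → requirement n/a → met
4. cyber liability coverage $775,000 < $850,000 → not met
5. CLIA certificate present → met
6. qualified laboratory directors 3 ≥ 2 → met
7. condition 'handles select agents' holds; test menu present → met
Not met: 2 of 7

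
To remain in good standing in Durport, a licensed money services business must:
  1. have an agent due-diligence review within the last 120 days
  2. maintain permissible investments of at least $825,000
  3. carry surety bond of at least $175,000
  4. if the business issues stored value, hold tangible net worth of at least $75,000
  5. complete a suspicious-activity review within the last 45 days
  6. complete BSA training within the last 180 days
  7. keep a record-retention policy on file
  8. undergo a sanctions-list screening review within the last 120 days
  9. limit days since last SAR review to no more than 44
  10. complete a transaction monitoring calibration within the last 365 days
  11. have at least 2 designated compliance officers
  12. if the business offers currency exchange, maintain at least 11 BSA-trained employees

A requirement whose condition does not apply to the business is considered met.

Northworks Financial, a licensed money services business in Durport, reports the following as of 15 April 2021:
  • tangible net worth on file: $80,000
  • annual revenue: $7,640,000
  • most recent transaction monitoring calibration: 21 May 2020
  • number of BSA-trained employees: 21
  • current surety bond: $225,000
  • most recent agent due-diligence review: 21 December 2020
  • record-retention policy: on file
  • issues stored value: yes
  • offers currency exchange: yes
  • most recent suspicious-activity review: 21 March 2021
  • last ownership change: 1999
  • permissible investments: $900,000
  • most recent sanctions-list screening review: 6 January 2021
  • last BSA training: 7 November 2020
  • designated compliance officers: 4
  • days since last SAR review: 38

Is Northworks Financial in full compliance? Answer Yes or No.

1. agent due-diligence review 115 days ago vs limit 120 → met
2. permissible investments $900,000 ≥ $825,000 → met
3. surety bond $225,000 ≥ $175,000 → met
4. condition 'issues stored value' holds; tangible net worth $80,000 ≥ $75,000 → met
5. suspicious-activity review 25 days ago vs limit 45 → met
6. BSA training 159 days ago vs limit 180 → met
7. record-retention policy present → met
8. sanctions-list screening review 99 days ago vs limit 120 → met
9. days since last SAR review 38 ≤ 44 → met
10. transaction monitoring calibration 329 days ago vs limit 365 → met
11. designated compliance officers 4 ≥ 2 → met
12. condition 'offers currency exchange' holds; BSA-trained employees 21 ≥ 11 → met
All met.

Yes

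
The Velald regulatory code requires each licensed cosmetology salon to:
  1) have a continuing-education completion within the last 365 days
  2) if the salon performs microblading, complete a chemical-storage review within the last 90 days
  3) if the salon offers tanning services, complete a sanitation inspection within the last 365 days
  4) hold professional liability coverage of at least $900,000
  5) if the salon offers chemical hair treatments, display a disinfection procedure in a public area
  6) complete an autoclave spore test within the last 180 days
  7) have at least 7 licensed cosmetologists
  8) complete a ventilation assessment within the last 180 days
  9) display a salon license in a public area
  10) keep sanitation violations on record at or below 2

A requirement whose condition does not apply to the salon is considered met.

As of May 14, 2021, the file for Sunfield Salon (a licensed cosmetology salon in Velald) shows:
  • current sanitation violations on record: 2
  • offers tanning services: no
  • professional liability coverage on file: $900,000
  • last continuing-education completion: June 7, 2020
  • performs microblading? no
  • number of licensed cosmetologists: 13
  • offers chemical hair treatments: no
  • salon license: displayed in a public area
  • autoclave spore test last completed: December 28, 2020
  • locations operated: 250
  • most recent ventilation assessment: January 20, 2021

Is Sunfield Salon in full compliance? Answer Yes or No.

Yes

1. continuing-education completion 341 days ago vs limit 365 → met
2. condition 'performs microblading' does not hold → requirement n/a → met
3. condition 'offers tanning services' does not hold → requirement n/a → met
4. professional liability coverage $900,000 ≥ $900,000 → met
5. condition 'offers chemical hair treatments' does not hold → requirement n/a → met
6. autoclave spore test 137 days ago vs limit 180 → met
7. licensed cosmetologists 13 ≥ 7 → met
8. ventilation assessment 114 days ago vs limit 180 → met
9. salon license present → met
10. sanitation violations on record 2 ≤ 2 → met
All met.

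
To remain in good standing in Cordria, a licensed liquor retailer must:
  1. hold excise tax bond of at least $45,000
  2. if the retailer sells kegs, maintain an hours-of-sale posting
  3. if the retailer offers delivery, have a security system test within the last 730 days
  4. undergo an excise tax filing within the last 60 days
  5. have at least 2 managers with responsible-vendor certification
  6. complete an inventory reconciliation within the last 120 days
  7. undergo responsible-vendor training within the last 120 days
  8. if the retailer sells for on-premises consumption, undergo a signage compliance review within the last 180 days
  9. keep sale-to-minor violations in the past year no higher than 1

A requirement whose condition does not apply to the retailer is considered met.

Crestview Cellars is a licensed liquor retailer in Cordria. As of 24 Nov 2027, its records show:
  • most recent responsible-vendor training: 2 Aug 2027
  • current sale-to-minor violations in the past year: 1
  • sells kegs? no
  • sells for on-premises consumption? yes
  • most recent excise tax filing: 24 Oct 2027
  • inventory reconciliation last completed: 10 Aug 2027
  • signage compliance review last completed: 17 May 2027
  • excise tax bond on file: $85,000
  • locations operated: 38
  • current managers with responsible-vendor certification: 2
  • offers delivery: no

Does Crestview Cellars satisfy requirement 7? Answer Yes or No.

Yes

7. responsible-vendor training 114 days ago vs limit 120 → met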